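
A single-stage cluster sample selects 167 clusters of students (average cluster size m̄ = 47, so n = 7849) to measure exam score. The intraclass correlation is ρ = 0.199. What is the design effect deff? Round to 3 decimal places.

10.154

deff = 1 + (47 − 1)·0.199 = 1 + 9.154 = 10.154.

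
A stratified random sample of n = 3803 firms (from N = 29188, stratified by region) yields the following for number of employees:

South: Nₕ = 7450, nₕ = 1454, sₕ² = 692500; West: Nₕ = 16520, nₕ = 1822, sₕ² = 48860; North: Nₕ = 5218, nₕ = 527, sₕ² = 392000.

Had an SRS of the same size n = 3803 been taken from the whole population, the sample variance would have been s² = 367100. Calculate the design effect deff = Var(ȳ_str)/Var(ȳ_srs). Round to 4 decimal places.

Var(ȳ_str) = Σ Wₕ²(1−fₕ)sₕ²/nₕ with Wₕ = Nₕ/29188:
  South: (7450/29188)²·(1−1454/7450)·692500/1454 = 24.972648
  West: (16520/29188)²·(1−1822/16520)·48860/1822 = 7.6430148
  North: (5218/29188)²·(1−527/5218)·392000/527 = 21.371563
  → Var(ȳ_str) = 53.987226.
Var(ȳ_srs) = (1 − 3803/29188)·367100/3803 = 83.95197.
deff = 53.987226 / 83.95197 = 0.6431.

0.6431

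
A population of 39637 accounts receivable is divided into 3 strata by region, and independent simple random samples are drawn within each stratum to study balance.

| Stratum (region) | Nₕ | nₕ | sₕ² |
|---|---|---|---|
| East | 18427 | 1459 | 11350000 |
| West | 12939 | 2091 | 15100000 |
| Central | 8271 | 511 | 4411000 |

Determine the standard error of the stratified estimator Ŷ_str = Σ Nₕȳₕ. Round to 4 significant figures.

2.000 × 10^6

Var(Ŷ_str) = Σₕ Nₕ²(1 − fₕ)sₕ²/nₕ.
East: 18427²·(1 − 1459/18427)·11350000/1459 = 2.4323488 × 10^12.
West: 12939²·(1 − 2091/12939)·15100000/2091 = 1.0136156 × 10^12.
Central: 8271²·(1 − 511/8271)·4411000/511 = 5.5403334 × 10^11.
Sum = 3.9999977 × 10^12.
SE = √(3.9999977 × 10^12) = 2.000 × 10^6.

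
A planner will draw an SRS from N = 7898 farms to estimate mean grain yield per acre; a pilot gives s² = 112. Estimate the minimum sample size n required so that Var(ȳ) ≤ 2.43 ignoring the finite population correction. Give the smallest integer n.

47

Without fpc, n₀ = s²/D = 112/2.43 = 46.0905.
Rounding up, n = 47.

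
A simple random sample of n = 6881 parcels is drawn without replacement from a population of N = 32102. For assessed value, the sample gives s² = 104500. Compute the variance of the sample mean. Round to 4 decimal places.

Under SRS without replacement, Var(ȳ) = (1 − f)·s²/n with f = n/N = 6881/32102 = 0.21434802.
Var(ȳ) = (1 − 0.21434802)·104500/6881 = 0.78565198·15.186746 = 11.931497.

11.9315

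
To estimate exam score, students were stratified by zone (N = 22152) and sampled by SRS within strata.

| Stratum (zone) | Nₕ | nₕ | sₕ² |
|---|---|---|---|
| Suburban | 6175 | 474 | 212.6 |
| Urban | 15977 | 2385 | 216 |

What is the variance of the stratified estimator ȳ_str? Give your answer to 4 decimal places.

Var(ȳ_str) = Σₕ Wₕ²(1 − fₕ)sₕ²/nₕ with Wₕ = Nₕ/N, N = 22152.
Suburban: Wₕ = 0.27875587; term = 0.27875587²·(1 − 0.07676113)·212.6/474 = 0.03217711.
Urban: Wₕ = 0.72124413; term = 0.72124413²·(1 − 0.14927709)·216/2385 = 0.040079111.
Sum = 0.072256221.

0.0723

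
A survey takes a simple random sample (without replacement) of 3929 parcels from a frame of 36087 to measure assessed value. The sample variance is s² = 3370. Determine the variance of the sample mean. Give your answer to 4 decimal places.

Under SRS without replacement, Var(ȳ) = (1 − f)·s²/n with f = n/N = 3929/36087 = 0.10887577.
Var(ȳ) = (1 − 0.10887577)·3370/3929 = 0.89112423·0.85772461 = 0.76433918.

0.7643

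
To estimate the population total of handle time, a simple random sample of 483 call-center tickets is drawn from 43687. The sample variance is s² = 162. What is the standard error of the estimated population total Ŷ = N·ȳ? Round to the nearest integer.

25161

Var(Ŷ) = N²·Var(ȳ) = N²·(1 − n/N)·s²/n.
f = 483/43687 = 0.01105592; Var(ȳ) = 0.98894408·162/483 = 0.33169553.
Var(Ŷ) = 43687² · 0.33169553 = 6.3305882 × 10^8.
SE(Ŷ) = √(6.3305882 × 10^8) = 25161.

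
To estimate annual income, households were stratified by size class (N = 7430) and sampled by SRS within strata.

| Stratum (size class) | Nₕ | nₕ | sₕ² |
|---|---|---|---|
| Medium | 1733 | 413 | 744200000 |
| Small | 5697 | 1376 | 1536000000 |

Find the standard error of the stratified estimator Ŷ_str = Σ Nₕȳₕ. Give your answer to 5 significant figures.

Var(Ŷ_str) = Σₕ Nₕ²(1 − fₕ)sₕ²/nₕ.
Medium: 1733²·(1 − 413/1733)·744200000/413 = 4.1220391 × 10^12.
Small: 5697²·(1 − 1376/5697)·1536000000/1376 = 2.7479148 × 10^13.
Sum = 3.1601187 × 10^13.
SE = √(3.1601187 × 10^13) = 5.6215 × 10^6.

5.6215 × 10^6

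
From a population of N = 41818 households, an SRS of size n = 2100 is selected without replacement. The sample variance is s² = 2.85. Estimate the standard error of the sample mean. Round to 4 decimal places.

0.0359

Under SRS without replacement, Var(ȳ) = (1 − f)·s²/n with f = n/N = 2100/41818 = 0.05021761.
Var(ȳ) = (1 − 0.05021761)·2.85/2100 = 0.94978239·0.0013571429 = 0.0012889904.
SE(ȳ) = √(0.0012889904) = 0.0359.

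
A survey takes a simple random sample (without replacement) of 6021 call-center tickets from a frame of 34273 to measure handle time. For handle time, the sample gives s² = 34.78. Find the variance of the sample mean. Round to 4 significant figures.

Under SRS without replacement, Var(ȳ) = (1 − f)·s²/n with f = n/N = 6021/34273 = 0.17567765.
Var(ȳ) = (1 − 0.17567765)·34.78/6021 = 0.82432235·0.0057764491 = 0.0047616561.

0.004762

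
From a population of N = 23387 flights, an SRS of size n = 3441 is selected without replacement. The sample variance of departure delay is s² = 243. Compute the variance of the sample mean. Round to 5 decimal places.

Under SRS without replacement, Var(ȳ) = (1 − f)·s²/n with f = n/N = 3441/23387 = 0.14713302.
Var(ȳ) = (1 − 0.14713302)·243/3441 = 0.85286698·0.070619006 = 0.060228618.

0.06023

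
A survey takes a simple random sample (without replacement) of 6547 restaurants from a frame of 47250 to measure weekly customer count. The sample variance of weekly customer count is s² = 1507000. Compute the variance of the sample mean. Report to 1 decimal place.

Under SRS without replacement, Var(ȳ) = (1 − f)·s²/n with f = n/N = 6547/47250 = 0.13856085.
Var(ȳ) = (1 − 0.13856085)·1507000/6547 = 0.86143915·230.18176 = 198.28758.

198.3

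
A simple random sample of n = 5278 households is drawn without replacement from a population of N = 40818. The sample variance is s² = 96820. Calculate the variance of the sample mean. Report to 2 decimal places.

Under SRS without replacement, Var(ȳ) = (1 − f)·s²/n with f = n/N = 5278/40818 = 0.12930570.
Var(ȳ) = (1 − 0.12930570)·96820/5278 = 0.87069430·18.34407 = 15.972077.

15.97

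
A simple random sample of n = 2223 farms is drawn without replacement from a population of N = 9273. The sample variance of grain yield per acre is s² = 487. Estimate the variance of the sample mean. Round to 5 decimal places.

Under SRS without replacement, Var(ȳ) = (1 − f)·s²/n with f = n/N = 2223/9273 = 0.23972824.
Var(ȳ) = (1 − 0.23972824)·487/2223 = 0.76027176·0.21907332 = 0.16655526.

0.16656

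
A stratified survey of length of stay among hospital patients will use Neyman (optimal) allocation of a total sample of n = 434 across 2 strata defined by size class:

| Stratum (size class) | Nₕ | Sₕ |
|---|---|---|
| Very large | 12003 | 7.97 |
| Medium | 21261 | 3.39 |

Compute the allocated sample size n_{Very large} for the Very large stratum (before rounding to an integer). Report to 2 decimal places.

Neyman allocation: nₕ = n·NₕSₕ / Σⱼ NⱼSⱼ.
Σ NⱼSⱼ = 12003·7.97 + 21261·3.39 = 167738.7.
n_{Very large} = 434·12003·7.97 / 167738.7 = 247.52.

247.52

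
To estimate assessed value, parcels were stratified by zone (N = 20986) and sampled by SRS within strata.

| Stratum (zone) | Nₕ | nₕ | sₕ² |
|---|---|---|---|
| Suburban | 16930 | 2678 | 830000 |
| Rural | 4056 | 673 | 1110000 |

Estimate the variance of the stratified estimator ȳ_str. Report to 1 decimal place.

Var(ȳ_str) = Σₕ Wₕ²(1 − fₕ)sₕ²/nₕ with Wₕ = Nₕ/N, N = 20986.
Suburban: Wₕ = 0.80672830; term = 0.80672830²·(1 − 0.15818074)·830000/2678 = 169.80128.
Rural: Wₕ = 0.19327170; term = 0.19327170²·(1 − 0.16592702)·1110000/673 = 51.386439.
Sum = 221.18772.

221.2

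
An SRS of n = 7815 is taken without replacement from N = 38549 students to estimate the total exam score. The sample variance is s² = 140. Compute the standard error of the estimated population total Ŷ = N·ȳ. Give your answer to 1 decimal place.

Var(Ŷ) = N²·Var(ȳ) = N²·(1 − n/N)·s²/n.
f = 7815/38549 = 0.20272899; Var(ȳ) = 0.79727101·140/7815 = 0.014282526.
Var(Ŷ) = 38549² · 0.014282526 = 2.1224196 × 10^7.
SE(Ŷ) = √(2.1224196 × 10^7) = 4607.0.

4607.0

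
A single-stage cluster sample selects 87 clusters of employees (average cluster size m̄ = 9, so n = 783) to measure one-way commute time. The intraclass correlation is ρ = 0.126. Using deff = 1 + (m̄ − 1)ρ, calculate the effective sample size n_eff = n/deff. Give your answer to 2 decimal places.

deff = 1 + (9 − 1)·0.126 = 1 + 1.008 = 2.008.
n_eff = 783 / 2.008 = 389.94.

389.94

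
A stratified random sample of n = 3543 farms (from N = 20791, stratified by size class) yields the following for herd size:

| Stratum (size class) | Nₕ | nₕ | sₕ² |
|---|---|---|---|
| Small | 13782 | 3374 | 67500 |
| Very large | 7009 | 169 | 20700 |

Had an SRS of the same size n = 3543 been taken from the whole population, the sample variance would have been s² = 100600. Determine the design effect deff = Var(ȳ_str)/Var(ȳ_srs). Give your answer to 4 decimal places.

0.8585

Var(ȳ_str) = Σ Wₕ²(1−fₕ)sₕ²/nₕ with Wₕ = Nₕ/20791:
  Small: (13782/20791)²·(1−3374/13782)·67500/3374 = 6.6387676
  Very large: (7009/20791)²·(1−169/7009)·20700/169 = 13.584543
  → Var(ȳ_str) = 20.223311.
Var(ȳ_srs) = (1 − 3543/20791)·100600/3543 = 23.555384.
deff = 20.223311 / 23.555384 = 0.8585.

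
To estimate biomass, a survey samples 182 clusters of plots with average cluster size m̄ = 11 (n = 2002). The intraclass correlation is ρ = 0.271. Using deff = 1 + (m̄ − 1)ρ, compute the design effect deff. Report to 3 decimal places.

3.710

deff = 1 + (11 − 1)·0.271 = 1 + 2.71 = 3.71.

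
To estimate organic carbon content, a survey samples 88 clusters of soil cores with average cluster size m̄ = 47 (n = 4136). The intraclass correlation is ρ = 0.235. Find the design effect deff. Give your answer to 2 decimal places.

11.81

deff = 1 + (47 − 1)·0.235 = 1 + 10.81 = 11.81.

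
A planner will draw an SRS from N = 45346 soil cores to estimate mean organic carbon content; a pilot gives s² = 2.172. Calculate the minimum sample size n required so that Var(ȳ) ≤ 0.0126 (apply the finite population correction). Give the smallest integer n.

Without fpc, n₀ = s²/D = 2.172/0.0126 = 172.3810.
With fpc, (1 − n/N)·s²/n ≤ D requires n ≥ n₀/(1 + n₀/N) = 172.3810/(1 + 172.3810/45346) = 171.7282.
Rounding up, n = 172.

172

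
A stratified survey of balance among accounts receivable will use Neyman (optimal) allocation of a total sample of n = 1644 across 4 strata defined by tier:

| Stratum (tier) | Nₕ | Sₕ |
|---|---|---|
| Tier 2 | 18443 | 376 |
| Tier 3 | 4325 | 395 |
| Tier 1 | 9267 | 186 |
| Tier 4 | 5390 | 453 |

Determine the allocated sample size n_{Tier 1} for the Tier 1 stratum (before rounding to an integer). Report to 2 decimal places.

221.24

Neyman allocation: nₕ = n·NₕSₕ / Σⱼ NⱼSⱼ.
Σ NⱼSⱼ = 18443·376 + 4325·395 + 9267·186 + 5390·453 = 1.2808275 × 10^7.
n_{Tier 1} = 1644·9267·186 / (1.2808275 × 10^7) = 221.24.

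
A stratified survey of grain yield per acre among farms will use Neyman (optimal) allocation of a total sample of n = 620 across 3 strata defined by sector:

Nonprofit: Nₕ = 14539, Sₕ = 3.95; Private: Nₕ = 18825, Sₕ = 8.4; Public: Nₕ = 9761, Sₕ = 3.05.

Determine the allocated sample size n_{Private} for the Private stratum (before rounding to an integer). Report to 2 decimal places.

Neyman allocation: nₕ = n·NₕSₕ / Σⱼ NⱼSⱼ.
Σ NⱼSⱼ = 14539·3.95 + 18825·8.4 + 9761·3.05 = 245330.1.
n_{Private} = 620·18825·8.4 / 245330.1 = 399.63.

399.63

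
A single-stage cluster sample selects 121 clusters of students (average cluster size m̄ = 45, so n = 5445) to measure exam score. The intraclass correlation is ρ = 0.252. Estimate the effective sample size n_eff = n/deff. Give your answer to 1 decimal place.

deff = 1 + (45 − 1)·0.252 = 1 + 11.088 = 12.088.
n_eff = 5445 / 12.088 = 450.4.

450.4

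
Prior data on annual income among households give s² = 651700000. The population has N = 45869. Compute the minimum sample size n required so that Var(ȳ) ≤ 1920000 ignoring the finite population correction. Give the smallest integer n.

Without fpc, n₀ = s²/D = 651700000/1920000 = 339.4271.
Rounding up, n = 340.

340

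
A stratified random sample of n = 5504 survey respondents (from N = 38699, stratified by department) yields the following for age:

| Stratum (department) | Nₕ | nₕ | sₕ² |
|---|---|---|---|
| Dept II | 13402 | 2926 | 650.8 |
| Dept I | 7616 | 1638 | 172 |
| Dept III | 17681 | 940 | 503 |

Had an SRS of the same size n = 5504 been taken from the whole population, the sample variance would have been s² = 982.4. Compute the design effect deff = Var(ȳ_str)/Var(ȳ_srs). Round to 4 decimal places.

Var(ȳ_str) = Σ Wₕ²(1−fₕ)sₕ²/nₕ with Wₕ = Nₕ/38699:
  Dept II: (13402/38699)²·(1−2926/13402)·650.8/2926 = 0.020851574
  Dept I: (7616/38699)²·(1−1638/7616)·172/1638 = 0.0031922575
  Dept III: (17681/38699)²·(1−940/17681)·503/940 = 0.10576181
  → Var(ȳ_str) = 0.12980564.
Var(ȳ_srs) = (1 − 5504/38699)·982.4/5504 = 0.1531027.
deff = 0.12980564 / 0.1531027 = 0.8478.

0.8478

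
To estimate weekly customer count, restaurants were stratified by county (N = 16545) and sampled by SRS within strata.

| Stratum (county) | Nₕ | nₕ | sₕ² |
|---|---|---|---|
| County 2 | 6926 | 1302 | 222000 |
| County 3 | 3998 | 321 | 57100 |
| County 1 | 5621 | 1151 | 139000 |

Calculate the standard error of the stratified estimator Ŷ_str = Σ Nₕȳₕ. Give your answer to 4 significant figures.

110900

Var(Ŷ_str) = Σₕ Nₕ²(1 − fₕ)sₕ²/nₕ.
County 2: 6926²·(1 − 1302/6926)·222000/1302 = 6.6415552 × 10^9.
County 3: 3998²·(1 − 321/3998)·57100/321 = 2.6149747 × 10^9.
County 1: 5621²·(1 − 1151/5621)·139000/1151 = 3.0343144 × 10^9.
Sum = 1.2290844 × 10^10.
SE = √(1.2290844 × 10^10) = 110900.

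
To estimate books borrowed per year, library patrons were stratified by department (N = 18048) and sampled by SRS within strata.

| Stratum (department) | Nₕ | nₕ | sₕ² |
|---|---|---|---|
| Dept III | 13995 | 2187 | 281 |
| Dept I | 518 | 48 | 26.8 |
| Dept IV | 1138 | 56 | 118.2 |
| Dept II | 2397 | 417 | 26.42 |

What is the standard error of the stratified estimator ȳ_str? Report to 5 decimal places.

Var(ȳ_str) = Σₕ Wₕ²(1 − fₕ)sₕ²/nₕ with Wₕ = Nₕ/N, N = 18048.
Dept III: Wₕ = 0.77543218; term = 0.77543218²·(1 − 0.15627010)·281/2187 = 0.065185143.
Dept I: Wₕ = 0.02870124; term = 0.02870124²·(1 − 0.09266409)·26.8/48 = 4.1731405 × 10^-4.
Dept IV: Wₕ = 0.06305408; term = 0.06305408²·(1 − 0.04920914)·118.2/56 = 0.0079788593.
Dept II: Wₕ = 0.13281250; term = 0.13281250²·(1 − 0.17396746)·26.42/417 = 9.2314903 × 10^-4.
Sum = 0.074504465.
SE = √(0.074504465) = 0.27296.

0.27296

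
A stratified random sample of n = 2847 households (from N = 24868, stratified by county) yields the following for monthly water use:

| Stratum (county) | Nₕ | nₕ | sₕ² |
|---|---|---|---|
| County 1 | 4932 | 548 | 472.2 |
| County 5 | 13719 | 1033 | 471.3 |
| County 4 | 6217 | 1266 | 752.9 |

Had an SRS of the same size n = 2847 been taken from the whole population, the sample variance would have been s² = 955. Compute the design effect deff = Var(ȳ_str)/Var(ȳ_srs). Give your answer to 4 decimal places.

Var(ȳ_str) = Σ Wₕ²(1−fₕ)sₕ²/nₕ with Wₕ = Nₕ/24868:
  County 1: (4932/24868)²·(1−548/4932)·472.2/548 = 0.030127099
  County 5: (13719/24868)²·(1−1033/13719)·471.3/1033 = 0.12839927
  County 4: (6217/24868)²·(1−1266/6217)·752.9/1266 = 0.02960027
  → Var(ȳ_str) = 0.18812664.
Var(ȳ_srs) = (1 − 2847/24868)·955/2847 = 0.29703805.
deff = 0.18812664 / 0.29703805 = 0.6333.

0.6333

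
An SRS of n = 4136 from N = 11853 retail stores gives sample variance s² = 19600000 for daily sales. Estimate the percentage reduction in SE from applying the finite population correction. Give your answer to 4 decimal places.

19.3118

f = n/N = 4136/11853 = 0.34894120.
SE_no-fpc = √(s²/n) = 68.83951; SE_fpc = √((1−f)s²/n) = 55.545372.
Ratio = √(1−f) = 0.80688215. Reduction = 100·(1 − 0.80688215) = 19.3118%.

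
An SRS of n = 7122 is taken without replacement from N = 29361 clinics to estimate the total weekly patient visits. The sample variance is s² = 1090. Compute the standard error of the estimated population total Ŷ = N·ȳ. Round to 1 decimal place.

Var(Ŷ) = N²·Var(ȳ) = N²·(1 − n/N)·s²/n.
f = 7122/29361 = 0.24256667; Var(ȳ) = 0.75743333·1090/7122 = 0.11592282.
Var(Ŷ) = 29361² · 0.11592282 = 9.9933391 × 10^7.
SE(Ŷ) = √(9.9933391 × 10^7) = 9996.7.

9996.7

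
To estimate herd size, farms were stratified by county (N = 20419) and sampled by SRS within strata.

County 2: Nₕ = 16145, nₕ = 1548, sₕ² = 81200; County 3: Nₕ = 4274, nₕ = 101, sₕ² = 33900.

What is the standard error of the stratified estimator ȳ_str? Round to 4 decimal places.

6.6338

Var(ȳ_str) = Σₕ Wₕ²(1 − fₕ)sₕ²/nₕ with Wₕ = Nₕ/N, N = 20419.
County 2: Wₕ = 0.79068515; term = 0.79068515²·(1 − 0.09588108)·81200/1548 = 29.649529.
County 3: Wₕ = 0.20931485; term = 0.20931485²·(1 − 0.02363126)·33900/101 = 14.357945.
Sum = 44.007474.
SE = √(44.007474) = 6.6338.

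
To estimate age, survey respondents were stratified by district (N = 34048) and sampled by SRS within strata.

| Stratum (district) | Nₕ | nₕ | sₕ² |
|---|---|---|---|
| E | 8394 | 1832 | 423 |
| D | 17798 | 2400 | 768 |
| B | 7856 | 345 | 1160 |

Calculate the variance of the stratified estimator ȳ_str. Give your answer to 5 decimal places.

Var(ȳ_str) = Σₕ Wₕ²(1 − fₕ)sₕ²/nₕ with Wₕ = Nₕ/N, N = 34048.
E: Wₕ = 0.24653430; term = 0.24653430²·(1 − 0.21825113)·423/1832 = 0.010970764.
D: Wₕ = 0.52273261; term = 0.52273261²·(1 − 0.13484661)·768/2400 = 0.075648842.
B: Wₕ = 0.23073308; term = 0.23073308²·(1 − 0.04391548)·1160/345 = 0.17114134.
Sum = 0.25776095.

0.25776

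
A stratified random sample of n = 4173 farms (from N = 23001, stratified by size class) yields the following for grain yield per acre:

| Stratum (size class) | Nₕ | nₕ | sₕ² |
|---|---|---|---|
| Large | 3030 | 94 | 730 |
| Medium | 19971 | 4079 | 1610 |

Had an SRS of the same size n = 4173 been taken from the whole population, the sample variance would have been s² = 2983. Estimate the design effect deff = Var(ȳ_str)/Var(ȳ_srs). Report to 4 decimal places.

Var(ȳ_str) = Σ Wₕ²(1−fₕ)sₕ²/nₕ with Wₕ = Nₕ/23001:
  Large: (3030/23001)²·(1−94/3030)·730/94 = 0.13058709
  Medium: (19971/23001)²·(1−4079/19971)·1610/4079 = 0.23678659
  → Var(ȳ_str) = 0.36737368.
Var(ȳ_srs) = (1 − 4173/23001)·2983/4173 = 0.58514344.
deff = 0.36737368 / 0.58514344 = 0.6278.

0.6278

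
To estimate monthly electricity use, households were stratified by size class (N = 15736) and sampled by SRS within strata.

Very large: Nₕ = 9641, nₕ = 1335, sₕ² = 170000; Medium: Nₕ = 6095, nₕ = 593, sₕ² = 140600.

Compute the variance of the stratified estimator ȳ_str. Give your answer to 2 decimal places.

Var(ȳ_str) = Σₕ Wₕ²(1 − fₕ)sₕ²/nₕ with Wₕ = Nₕ/N, N = 15736.
Very large: Wₕ = 0.61267158; term = 0.61267158²·(1 − 0.13847111)·170000/1335 = 41.180629.
Medium: Wₕ = 0.38732842; term = 0.38732842²·(1 − 0.09729286)·140600/593 = 32.109699.
Sum = 73.290328.

73.29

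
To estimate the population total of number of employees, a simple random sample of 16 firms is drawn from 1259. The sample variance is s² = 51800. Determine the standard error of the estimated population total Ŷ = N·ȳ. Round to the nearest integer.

Var(Ŷ) = N²·Var(ȳ) = N²·(1 − n/N)·s²/n.
f = 16/1259 = 0.01270850; Var(ȳ) = 0.98729150·51800/16 = 3196.3562.
Var(Ŷ) = 1259² · 3196.3562 = 5.0664835 × 10^9.
SE(Ŷ) = √(5.0664835 × 10^9) = 71179.

71179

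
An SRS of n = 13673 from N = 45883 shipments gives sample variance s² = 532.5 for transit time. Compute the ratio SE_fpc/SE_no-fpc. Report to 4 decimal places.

f = n/N = 13673/45883 = 0.29799708.
SE_no-fpc = √(s²/n) = 0.19734581; SE_fpc = √((1−f)s²/n) = 0.1653474.
Ratio = √(1−f) = 0.83785615.

0.8379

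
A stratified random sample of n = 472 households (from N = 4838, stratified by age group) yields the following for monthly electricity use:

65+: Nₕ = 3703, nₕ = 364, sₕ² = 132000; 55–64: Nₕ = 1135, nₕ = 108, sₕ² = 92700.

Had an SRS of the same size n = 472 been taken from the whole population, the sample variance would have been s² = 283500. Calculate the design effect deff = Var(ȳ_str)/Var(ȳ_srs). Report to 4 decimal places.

0.4323

Var(ȳ_str) = Σ Wₕ²(1−fₕ)sₕ²/nₕ with Wₕ = Nₕ/4838:
  65+: (3703/4838)²·(1−364/3703)·132000/364 = 191.5627
  55–64: (1135/4838)²·(1−108/1135)·92700/108 = 42.745515
  → Var(ȳ_str) = 234.30822.
Var(ȳ_srs) = (1 − 472/4838)·283500/472 = 542.037.
deff = 234.30822 / 542.037 = 0.4323.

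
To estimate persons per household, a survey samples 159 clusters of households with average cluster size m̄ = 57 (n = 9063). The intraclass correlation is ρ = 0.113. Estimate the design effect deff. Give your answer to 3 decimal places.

7.328

deff = 1 + (57 − 1)·0.113 = 1 + 6.328 = 7.328.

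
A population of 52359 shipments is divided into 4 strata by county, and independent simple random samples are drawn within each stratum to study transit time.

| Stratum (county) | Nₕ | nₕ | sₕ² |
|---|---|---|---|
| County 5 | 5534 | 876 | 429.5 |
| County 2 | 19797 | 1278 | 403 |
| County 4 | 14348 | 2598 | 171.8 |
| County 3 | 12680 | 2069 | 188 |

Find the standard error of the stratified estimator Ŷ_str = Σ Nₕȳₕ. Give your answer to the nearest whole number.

12313

Var(Ŷ_str) = Σₕ Nₕ²(1 − fₕ)sₕ²/nₕ.
County 5: 5534²·(1 − 876/5534)·429.5/876 = 1.2638563 × 10^7.
County 2: 19797²·(1 − 1278/19797)·403/1278 = 1.1560886 × 10^8.
County 4: 14348²·(1 − 2598/14348)·171.8/2598 = 1.1148418 × 10^7.
County 3: 12680²·(1 − 2069/12680)·188/2069 = 1.2225677 × 10^7.
Sum = 1.5162152 × 10^8.
SE = √(1.5162152 × 10^8) = 12313.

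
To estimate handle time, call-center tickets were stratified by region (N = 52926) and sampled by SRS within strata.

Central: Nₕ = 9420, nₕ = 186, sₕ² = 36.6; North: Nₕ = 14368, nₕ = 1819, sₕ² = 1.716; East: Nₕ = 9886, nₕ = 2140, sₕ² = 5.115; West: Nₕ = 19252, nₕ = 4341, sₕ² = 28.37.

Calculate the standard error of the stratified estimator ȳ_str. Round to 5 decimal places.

Var(ȳ_str) = Σₕ Wₕ²(1 − fₕ)sₕ²/nₕ with Wₕ = Nₕ/N, N = 52926.
Central: Wₕ = 0.17798436; term = 0.17798436²·(1 − 0.01974522)·36.6/186 = 0.0061104159.
North: Wₕ = 0.27147338; term = 0.27147338²·(1 − 0.12660078)·1.716/1819 = 6.0722812 × 10^-5.
East: Wₕ = 0.18678910; term = 0.18678910²·(1 − 0.21646773)·5.115/2140 = 6.5341909 × 10^-5.
West: Wₕ = 0.36375316; term = 0.36375316²·(1 − 0.22548307)·28.37/4341 = 6.6975201 × 10^-4.
Sum = 0.0069062326.
SE = √(0.0069062326) = 0.08310.

0.08310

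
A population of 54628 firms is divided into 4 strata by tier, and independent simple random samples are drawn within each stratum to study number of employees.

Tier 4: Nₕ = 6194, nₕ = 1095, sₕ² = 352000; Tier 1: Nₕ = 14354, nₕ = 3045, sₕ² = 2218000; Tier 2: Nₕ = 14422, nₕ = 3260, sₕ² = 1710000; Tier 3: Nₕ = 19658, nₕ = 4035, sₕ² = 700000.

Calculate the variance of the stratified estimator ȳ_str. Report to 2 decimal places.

Var(ȳ_str) = Σₕ Wₕ²(1 − fₕ)sₕ²/nₕ with Wₕ = Nₕ/N, N = 54628.
Tier 4: Wₕ = 0.11338508; term = 0.11338508²·(1 − 0.17678398)·352000/1095 = 3.4021555.
Tier 1: Wₕ = 0.26275902; term = 0.26275902²·(1 − 0.21213599)·2218000/3045 = 39.622401.
Tier 2: Wₕ = 0.26400381; term = 0.26400381²·(1 − 0.22604354)·1710000/3260 = 28.295373.
Tier 3: Wₕ = 0.35985209; term = 0.35985209²·(1 − 0.20525995)·700000/4035 = 17.853677.
Sum = 89.173607.

89.17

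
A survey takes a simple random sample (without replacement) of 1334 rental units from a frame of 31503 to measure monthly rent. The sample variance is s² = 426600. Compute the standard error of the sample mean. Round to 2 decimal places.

17.50

Under SRS without replacement, Var(ȳ) = (1 − f)·s²/n with f = n/N = 1334/31503 = 0.04234517.
Var(ȳ) = (1 − 0.04234517)·426600/1334 = 0.95765483·319.7901 = 306.24854.
SE(ȳ) = √(306.24854) = 17.50.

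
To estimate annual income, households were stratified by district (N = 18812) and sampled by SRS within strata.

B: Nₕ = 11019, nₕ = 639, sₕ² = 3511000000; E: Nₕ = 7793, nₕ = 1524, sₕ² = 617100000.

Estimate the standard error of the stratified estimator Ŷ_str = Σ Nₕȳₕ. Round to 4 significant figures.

Var(Ŷ_str) = Σₕ Nₕ²(1 − fₕ)sₕ²/nₕ.
B: 11019²·(1 − 639/11019)·3511000000/639 = 6.2844823 × 10^14.
E: 7793²·(1 − 1524/7793)·617100000/1524 = 1.9782152 × 10^13.
Sum = 6.4823038 × 10^14.
SE = √(6.4823038 × 10^14) = 2.546 × 10^7.

2.546 × 10^7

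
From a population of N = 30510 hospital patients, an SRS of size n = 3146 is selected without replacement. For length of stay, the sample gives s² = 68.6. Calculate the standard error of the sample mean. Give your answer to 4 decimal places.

0.1398

Under SRS without replacement, Var(ȳ) = (1 − f)·s²/n with f = n/N = 3146/30510 = 0.10311373.
Var(ȳ) = (1 − 0.10311373)·68.6/3146 = 0.89688627·0.021805467 = 0.019557024.
SE(ȳ) = √(0.019557024) = 0.1398.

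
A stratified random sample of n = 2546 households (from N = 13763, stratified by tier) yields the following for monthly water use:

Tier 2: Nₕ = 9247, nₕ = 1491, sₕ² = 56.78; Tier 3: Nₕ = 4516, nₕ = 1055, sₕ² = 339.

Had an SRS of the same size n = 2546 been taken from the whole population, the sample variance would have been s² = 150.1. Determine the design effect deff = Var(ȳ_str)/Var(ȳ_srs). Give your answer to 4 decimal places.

Var(ȳ_str) = Σ Wₕ²(1−fₕ)sₕ²/nₕ with Wₕ = Nₕ/13763:
  Tier 2: (9247/13763)²·(1−1491/9247)·56.78/1491 = 0.014418835
  Tier 3: (4516/13763)²·(1−1055/4516)·339/1055 = 0.026514079
  → Var(ȳ_str) = 0.040932914.
Var(ȳ_srs) = (1 − 2546/13763)·150.1/2546 = 0.048049171.
deff = 0.040932914 / 0.048049171 = 0.8519.

0.8519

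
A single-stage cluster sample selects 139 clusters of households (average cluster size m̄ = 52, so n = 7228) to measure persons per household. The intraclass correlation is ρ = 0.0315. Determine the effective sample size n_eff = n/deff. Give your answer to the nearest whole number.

2773

deff = 1 + (52 − 1)·0.0315 = 1 + 1.6065 = 2.6065.
n_eff = 7228 / 2.6065 = 2773.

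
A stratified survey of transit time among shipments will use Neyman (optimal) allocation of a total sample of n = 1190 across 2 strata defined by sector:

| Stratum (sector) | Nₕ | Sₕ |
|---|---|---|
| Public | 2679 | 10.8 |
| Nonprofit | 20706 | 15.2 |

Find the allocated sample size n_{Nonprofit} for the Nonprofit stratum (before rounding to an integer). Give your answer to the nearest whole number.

Neyman allocation: nₕ = n·NₕSₕ / Σⱼ NⱼSⱼ.
Σ NⱼSⱼ = 2679·10.8 + 20706·15.2 = 343664.4.
n_{Nonprofit} = 1190·20706·15.2 / 343664.4 = 1090.

1090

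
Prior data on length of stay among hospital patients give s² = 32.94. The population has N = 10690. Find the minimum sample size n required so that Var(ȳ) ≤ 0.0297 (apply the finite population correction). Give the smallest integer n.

1005

Without fpc, n₀ = s²/D = 32.94/0.0297 = 1109.0909.
With fpc, (1 − n/N)·s²/n ≤ D requires n ≥ n₀/(1 + n₀/N) = 1109.0909/(1 + 1109.0909/10690) = 1004.8386.
Rounding up, n = 1005.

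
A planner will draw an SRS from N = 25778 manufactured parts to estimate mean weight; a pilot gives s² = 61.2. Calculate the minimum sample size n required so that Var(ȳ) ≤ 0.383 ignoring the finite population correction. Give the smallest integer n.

Without fpc, n₀ = s²/D = 61.2/0.383 = 159.7911.
Rounding up, n = 160.

160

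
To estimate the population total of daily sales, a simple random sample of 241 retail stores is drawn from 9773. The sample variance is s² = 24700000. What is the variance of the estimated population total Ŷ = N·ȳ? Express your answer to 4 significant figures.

9.548 × 10^12

Var(Ŷ) = N²·Var(ȳ) = N²·(1 − n/N)·s²/n.
f = 241/9773 = 0.02465978; Var(ȳ) = 0.97534022·24700000/241 = 99962.255.
Var(Ŷ) = 9773² · 99962.255 = 9.5475478 × 10^12.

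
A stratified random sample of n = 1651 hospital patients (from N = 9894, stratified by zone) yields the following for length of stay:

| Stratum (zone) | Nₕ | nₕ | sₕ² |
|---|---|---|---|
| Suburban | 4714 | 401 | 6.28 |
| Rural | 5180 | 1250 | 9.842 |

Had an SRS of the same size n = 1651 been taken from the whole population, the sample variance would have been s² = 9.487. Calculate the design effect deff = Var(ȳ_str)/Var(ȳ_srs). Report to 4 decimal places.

1.0215

Var(ȳ_str) = Σ Wₕ²(1−fₕ)sₕ²/nₕ with Wₕ = Nₕ/9894:
  Suburban: (4714/9894)²·(1−401/4714)·6.28/401 = 0.0032526737
  Rural: (5180/9894)²·(1−1250/5180)·9.842/1250 = 0.0016373889
  → Var(ȳ_str) = 0.0048900626.
Var(ȳ_srs) = (1 − 1651/9894)·9.487/1651 = 0.0047873505.
deff = 0.0048900626 / 0.0047873505 = 1.0215.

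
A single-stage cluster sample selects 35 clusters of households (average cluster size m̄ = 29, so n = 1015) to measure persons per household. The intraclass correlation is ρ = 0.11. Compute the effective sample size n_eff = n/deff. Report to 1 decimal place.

deff = 1 + (29 − 1)·0.11 = 1 + 3.08 = 4.08.
n_eff = 1015 / 4.08 = 248.8.

248.8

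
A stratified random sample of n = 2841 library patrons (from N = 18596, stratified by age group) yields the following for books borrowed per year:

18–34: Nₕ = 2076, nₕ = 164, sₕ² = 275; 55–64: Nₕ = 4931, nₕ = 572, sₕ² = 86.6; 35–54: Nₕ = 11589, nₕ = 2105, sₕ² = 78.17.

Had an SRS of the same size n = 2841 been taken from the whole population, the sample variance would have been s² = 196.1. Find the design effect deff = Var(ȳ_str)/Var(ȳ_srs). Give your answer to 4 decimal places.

Var(ȳ_str) = Σ Wₕ²(1−fₕ)sₕ²/nₕ with Wₕ = Nₕ/18596:
  18–34: (2076/18596)²·(1−164/2076)·275/164 = 0.019247087
  55–64: (4931/18596)²·(1−572/4931)·86.6/572 = 0.0094103258
  35–54: (11589/18596)²·(1−2105/11589)·78.17/2105 = 0.011802838
  → Var(ȳ_str) = 0.040460251.
Var(ȳ_srs) = (1 − 2841/18596)·196.1/2841 = 0.058479713.
deff = 0.040460251 / 0.058479713 = 0.6919.

0.6919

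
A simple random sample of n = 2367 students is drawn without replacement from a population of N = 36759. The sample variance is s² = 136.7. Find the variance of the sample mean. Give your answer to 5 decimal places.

Under SRS without replacement, Var(ȳ) = (1 − f)·s²/n with f = n/N = 2367/36759 = 0.06439239.
Var(ȳ) = (1 − 0.06439239)·136.7/2367 = 0.93560761·0.057752429 = 0.054033612.

0.05403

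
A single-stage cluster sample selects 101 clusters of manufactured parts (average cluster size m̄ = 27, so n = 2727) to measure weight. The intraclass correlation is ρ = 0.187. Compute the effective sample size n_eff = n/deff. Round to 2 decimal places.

465.20

deff = 1 + (27 − 1)·0.187 = 1 + 4.862 = 5.862.
n_eff = 2727 / 5.862 = 465.20.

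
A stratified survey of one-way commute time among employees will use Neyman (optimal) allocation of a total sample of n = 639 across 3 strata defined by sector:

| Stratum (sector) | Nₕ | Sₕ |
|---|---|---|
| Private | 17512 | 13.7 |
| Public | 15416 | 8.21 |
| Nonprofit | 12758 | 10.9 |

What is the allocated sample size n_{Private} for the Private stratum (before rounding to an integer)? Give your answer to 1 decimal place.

Neyman allocation: nₕ = n·NₕSₕ / Σⱼ NⱼSⱼ.
Σ NⱼSⱼ = 17512·13.7 + 15416·8.21 + 12758·10.9 = 505541.96.
n_{Private} = 639·17512·13.7 / 505541.96 = 303.2.

303.2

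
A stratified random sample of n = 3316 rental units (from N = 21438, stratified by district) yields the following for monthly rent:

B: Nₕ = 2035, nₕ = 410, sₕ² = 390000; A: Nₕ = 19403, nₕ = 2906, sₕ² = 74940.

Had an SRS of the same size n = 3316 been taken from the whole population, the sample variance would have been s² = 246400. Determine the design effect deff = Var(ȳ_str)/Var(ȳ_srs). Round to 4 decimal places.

Var(ȳ_str) = Σ Wₕ²(1−fₕ)sₕ²/nₕ with Wₕ = Nₕ/21438:
  B: (2035/21438)²·(1−410/2035)·390000/410 = 6.8443151
  A: (19403/21438)²·(1−2906/19403)·74940/2906 = 17.960706
  → Var(ȳ_str) = 24.805021.
Var(ȳ_srs) = (1 − 3316/21438)·246400/3316 = 62.812784.
deff = 24.805021 / 62.812784 = 0.3949.

0.3949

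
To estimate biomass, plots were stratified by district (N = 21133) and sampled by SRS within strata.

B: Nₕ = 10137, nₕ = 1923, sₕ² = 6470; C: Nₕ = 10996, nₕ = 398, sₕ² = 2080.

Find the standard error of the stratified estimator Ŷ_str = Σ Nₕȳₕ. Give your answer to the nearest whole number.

Var(Ŷ_str) = Σₕ Nₕ²(1 − fₕ)sₕ²/nₕ.
B: 10137²·(1 − 1923/10137)·6470/1923 = 2.8014904 × 10^8.
C: 10996²·(1 − 398/10996)·2080/398 = 6.0903031 × 10^8.
Sum = 8.8917935 × 10^8.
SE = √(8.8917935 × 10^8) = 29819.

29819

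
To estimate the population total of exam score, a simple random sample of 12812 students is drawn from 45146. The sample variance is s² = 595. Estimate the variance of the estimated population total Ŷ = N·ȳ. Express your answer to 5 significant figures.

6.7792 × 10^7

Var(Ŷ) = N²·Var(ȳ) = N²·(1 − n/N)·s²/n.
f = 12812/45146 = 0.28379037; Var(ȳ) = 0.71620963·595/12812 = 0.033261375.
Var(Ŷ) = 45146² · 0.033261375 = 6.7792048 × 10^7.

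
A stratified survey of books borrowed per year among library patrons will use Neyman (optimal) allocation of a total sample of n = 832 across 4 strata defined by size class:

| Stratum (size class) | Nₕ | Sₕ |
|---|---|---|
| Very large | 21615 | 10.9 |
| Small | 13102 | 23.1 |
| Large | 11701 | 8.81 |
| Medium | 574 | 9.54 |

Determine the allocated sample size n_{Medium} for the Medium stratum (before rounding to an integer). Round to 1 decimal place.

7.0

Neyman allocation: nₕ = n·NₕSₕ / Σⱼ NⱼSⱼ.
Σ NⱼSⱼ = 21615·10.9 + 13102·23.1 + 11701·8.81 + 574·9.54 = 646821.47.
n_{Medium} = 832·574·9.54 / 646821.47 = 7.0.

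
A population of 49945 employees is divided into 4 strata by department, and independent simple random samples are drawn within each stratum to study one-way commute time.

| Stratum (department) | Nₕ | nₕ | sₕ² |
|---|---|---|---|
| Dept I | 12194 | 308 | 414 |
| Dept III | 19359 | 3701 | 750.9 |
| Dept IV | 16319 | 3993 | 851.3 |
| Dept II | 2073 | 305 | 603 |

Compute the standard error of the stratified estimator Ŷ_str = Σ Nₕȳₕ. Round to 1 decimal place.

Var(Ŷ_str) = Σₕ Nₕ²(1 − fₕ)sₕ²/nₕ.
Dept I: 12194²·(1 − 308/12194)·414/308 = 1.948191 × 10^8.
Dept III: 19359²·(1 − 3701/19359)·750.9/3701 = 6.1501007 × 10^7.
Dept IV: 16319²·(1 − 3993/16319)·851.3/3993 = 4.2884369 × 10^7.
Dept II: 2073²·(1 − 305/2073)·603/305 = 7.2460118 × 10^6.
Sum = 3.0645049 × 10^8.
SE = √(3.0645049 × 10^8) = 17505.7.

17505.7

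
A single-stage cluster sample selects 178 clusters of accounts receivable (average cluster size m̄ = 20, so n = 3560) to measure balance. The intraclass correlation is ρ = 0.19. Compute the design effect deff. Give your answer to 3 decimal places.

deff = 1 + (20 − 1)·0.19 = 1 + 3.61 = 4.61.

4.610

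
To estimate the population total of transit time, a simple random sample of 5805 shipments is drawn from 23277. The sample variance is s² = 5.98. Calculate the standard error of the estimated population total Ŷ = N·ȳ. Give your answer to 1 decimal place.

647.3

Var(Ŷ) = N²·Var(ȳ) = N²·(1 − n/N)·s²/n.
f = 5805/23277 = 0.24938781; Var(ȳ) = 0.75061219·5.98/5805 = 7.7324047 × 10^-4.
Var(Ŷ) = 23277² · (7.7324047 × 10^-4) = 418956.17.
SE(Ŷ) = √(418956.17) = 647.3.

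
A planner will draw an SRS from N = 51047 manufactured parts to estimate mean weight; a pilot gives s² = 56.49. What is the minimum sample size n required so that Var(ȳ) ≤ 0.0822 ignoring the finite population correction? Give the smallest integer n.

688

Without fpc, n₀ = s²/D = 56.49/0.0822 = 687.2263.
Rounding up, n = 688.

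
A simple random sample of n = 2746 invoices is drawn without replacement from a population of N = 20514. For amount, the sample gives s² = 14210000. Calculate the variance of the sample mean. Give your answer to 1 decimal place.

Under SRS without replacement, Var(ȳ) = (1 − f)·s²/n with f = n/N = 2746/20514 = 0.13385980.
Var(ȳ) = (1 − 0.13385980)·14210000/2746 = 0.86614020·5174.7997 = 4482.102.

4482.1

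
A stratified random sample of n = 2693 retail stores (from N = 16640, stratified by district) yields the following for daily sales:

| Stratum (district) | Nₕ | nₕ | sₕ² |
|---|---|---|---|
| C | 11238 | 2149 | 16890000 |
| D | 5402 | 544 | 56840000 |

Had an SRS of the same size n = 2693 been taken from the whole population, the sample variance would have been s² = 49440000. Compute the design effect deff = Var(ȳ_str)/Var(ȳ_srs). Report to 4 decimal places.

0.8320

Var(ȳ_str) = Σ Wₕ²(1−fₕ)sₕ²/nₕ with Wₕ = Nₕ/16640:
  C: (11238/16640)²·(1−2149/11238)·16890000/2149 = 2899.2904
  D: (5402/16640)²·(1−544/5402)·56840000/544 = 9902.8595
  → Var(ȳ_str) = 12802.15.
Var(ȳ_srs) = (1 − 2693/16640)·49440000/2693 = 15387.554.
deff = 12802.15 / 15387.554 = 0.8320.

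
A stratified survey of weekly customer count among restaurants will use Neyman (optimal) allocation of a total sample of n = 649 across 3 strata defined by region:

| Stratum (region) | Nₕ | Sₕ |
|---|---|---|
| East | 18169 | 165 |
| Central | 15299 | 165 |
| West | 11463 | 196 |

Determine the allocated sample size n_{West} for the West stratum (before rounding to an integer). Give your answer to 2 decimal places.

Neyman allocation: nₕ = n·NₕSₕ / Σⱼ NⱼSⱼ.
Σ NⱼSⱼ = 18169·165 + 15299·165 + 11463·196 = 7.768968 × 10^6.
n_{West} = 649·11463·196 / (7.768968 × 10^6) = 187.69.

187.69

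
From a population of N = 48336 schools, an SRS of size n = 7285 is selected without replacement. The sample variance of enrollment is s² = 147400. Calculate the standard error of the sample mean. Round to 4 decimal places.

Under SRS without replacement, Var(ȳ) = (1 − f)·s²/n with f = n/N = 7285/48336 = 0.15071582.
Var(ȳ) = (1 − 0.15071582)·147400/7285 = 0.84928418·20.233356 = 17.183869.
SE(ȳ) = √(17.183869) = 4.1453.

4.1453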